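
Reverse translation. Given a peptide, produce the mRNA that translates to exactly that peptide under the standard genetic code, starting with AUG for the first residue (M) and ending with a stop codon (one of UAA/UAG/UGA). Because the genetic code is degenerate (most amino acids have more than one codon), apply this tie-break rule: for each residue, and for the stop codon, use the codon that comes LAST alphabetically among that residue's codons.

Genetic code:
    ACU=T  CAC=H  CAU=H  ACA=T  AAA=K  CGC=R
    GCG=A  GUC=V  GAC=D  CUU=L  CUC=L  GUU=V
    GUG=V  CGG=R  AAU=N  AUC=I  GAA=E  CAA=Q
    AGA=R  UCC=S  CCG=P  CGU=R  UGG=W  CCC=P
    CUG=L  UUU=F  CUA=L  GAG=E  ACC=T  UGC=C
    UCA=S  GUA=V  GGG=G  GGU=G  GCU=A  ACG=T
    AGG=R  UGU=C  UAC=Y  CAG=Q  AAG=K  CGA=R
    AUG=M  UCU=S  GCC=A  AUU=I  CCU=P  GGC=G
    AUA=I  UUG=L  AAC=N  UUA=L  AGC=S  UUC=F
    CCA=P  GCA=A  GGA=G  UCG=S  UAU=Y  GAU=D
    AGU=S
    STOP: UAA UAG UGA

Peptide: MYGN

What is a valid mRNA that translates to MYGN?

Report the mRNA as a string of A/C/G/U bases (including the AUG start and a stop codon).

Answer: mRNA: AUGUAUGGUAAUUGA

Derivation:
residue 1: M -> AUG (start codon)
residue 2: Y codons sorted = UAC,UAU -> pick last = UAU
residue 3: G codons sorted = GGA,GGC,GGG,GGU -> pick last = GGU
residue 4: N codons sorted = AAC,AAU -> pick last = AAU
terminator: stop codons sorted = UAA,UAG,UGA -> pick last = UGA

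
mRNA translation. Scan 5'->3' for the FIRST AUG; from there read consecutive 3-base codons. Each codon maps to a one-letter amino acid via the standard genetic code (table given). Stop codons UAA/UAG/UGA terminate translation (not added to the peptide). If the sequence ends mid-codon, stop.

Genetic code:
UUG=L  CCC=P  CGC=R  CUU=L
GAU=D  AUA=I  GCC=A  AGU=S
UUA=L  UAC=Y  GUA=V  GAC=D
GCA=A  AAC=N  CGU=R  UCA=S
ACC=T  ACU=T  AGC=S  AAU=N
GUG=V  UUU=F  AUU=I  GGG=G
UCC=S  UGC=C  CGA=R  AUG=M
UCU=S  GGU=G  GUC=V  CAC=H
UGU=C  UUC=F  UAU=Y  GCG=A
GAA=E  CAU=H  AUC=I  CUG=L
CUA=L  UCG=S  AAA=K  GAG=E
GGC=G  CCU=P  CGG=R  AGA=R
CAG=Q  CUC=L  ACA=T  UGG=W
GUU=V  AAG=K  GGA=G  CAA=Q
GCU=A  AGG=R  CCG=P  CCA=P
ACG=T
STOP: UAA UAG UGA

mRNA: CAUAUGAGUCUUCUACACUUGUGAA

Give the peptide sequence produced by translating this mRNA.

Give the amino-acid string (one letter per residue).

start AUG at pos 3
pos 3: AUG -> M; peptide=M
pos 6: AGU -> S; peptide=MS
pos 9: CUU -> L; peptide=MSL
pos 12: CUA -> L; peptide=MSLL
pos 15: CAC -> H; peptide=MSLLH
pos 18: UUG -> L; peptide=MSLLHL
pos 21: UGA -> STOP

Answer: MSLLHL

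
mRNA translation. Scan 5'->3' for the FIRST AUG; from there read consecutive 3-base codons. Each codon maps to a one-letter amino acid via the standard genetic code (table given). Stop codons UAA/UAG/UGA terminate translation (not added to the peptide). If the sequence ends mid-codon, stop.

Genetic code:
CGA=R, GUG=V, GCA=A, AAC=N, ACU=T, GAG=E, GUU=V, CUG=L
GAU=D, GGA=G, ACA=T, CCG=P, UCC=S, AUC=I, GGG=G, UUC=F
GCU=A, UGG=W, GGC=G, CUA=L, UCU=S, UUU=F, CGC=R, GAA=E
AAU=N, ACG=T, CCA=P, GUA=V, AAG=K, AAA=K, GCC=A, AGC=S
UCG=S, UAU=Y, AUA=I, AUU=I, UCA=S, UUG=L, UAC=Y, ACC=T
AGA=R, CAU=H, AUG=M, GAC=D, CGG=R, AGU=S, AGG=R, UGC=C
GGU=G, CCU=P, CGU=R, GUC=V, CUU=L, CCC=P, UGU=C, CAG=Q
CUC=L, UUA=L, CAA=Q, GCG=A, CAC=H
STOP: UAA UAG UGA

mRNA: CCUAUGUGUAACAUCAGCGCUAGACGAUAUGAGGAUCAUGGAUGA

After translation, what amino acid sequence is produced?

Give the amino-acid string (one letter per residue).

Answer: MCNISARRYEDHG

Derivation:
start AUG at pos 3
pos 3: AUG -> M; peptide=M
pos 6: UGU -> C; peptide=MC
pos 9: AAC -> N; peptide=MCN
pos 12: AUC -> I; peptide=MCNI
pos 15: AGC -> S; peptide=MCNIS
pos 18: GCU -> A; peptide=MCNISA
pos 21: AGA -> R; peptide=MCNISAR
pos 24: CGA -> R; peptide=MCNISARR
pos 27: UAU -> Y; peptide=MCNISARRY
pos 30: GAG -> E; peptide=MCNISARRYE
pos 33: GAU -> D; peptide=MCNISARRYED
pos 36: CAU -> H; peptide=MCNISARRYEDH
pos 39: GGA -> G; peptide=MCNISARRYEDHG
pos 42: UGA -> STOP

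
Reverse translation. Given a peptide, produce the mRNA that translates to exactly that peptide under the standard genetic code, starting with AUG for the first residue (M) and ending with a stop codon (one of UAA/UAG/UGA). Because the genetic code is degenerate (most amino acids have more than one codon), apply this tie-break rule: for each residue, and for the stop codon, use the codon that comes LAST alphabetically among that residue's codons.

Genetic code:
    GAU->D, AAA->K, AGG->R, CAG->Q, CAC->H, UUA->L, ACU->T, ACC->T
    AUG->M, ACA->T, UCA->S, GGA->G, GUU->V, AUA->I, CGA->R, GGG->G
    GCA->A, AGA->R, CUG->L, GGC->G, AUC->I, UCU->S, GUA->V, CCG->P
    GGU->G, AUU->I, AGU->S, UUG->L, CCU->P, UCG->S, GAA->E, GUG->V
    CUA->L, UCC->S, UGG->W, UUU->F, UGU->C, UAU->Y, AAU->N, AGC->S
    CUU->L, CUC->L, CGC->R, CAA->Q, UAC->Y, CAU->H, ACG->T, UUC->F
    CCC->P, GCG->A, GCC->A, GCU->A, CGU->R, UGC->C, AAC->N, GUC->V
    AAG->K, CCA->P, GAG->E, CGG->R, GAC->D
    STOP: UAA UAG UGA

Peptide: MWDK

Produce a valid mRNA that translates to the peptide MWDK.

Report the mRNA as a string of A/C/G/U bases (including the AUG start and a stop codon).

residue 1: M -> AUG (start codon)
residue 2: W -> UGG (only codon)
residue 3: D codons sorted = GAC,GAU -> pick last = GAU
residue 4: K codons sorted = AAA,AAG -> pick last = AAG
terminator: stop codons sorted = UAA,UAG,UGA -> pick last = UGA

Answer: mRNA: AUGUGGGAUAAGUGA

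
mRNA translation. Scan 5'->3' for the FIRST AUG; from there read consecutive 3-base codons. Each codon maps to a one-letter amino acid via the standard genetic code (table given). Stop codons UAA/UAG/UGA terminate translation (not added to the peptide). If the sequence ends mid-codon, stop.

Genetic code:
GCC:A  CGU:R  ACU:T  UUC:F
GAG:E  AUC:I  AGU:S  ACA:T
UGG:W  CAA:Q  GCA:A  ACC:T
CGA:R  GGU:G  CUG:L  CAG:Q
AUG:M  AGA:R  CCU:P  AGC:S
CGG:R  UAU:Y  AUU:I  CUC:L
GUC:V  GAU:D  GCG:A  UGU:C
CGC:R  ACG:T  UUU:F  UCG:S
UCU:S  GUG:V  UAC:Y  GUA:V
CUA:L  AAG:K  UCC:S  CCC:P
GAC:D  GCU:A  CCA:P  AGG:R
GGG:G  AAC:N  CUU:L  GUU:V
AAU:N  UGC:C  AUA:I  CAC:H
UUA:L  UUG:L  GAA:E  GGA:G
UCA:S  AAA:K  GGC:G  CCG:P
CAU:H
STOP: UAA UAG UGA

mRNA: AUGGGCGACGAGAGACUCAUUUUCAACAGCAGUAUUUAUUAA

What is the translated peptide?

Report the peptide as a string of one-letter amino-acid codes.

Answer: MGDERLIFNSSIY

Derivation:
start AUG at pos 0
pos 0: AUG -> M; peptide=M
pos 3: GGC -> G; peptide=MG
pos 6: GAC -> D; peptide=MGD
pos 9: GAG -> E; peptide=MGDE
pos 12: AGA -> R; peptide=MGDER
pos 15: CUC -> L; peptide=MGDERL
pos 18: AUU -> I; peptide=MGDERLI
pos 21: UUC -> F; peptide=MGDERLIF
pos 24: AAC -> N; peptide=MGDERLIFN
pos 27: AGC -> S; peptide=MGDERLIFNS
pos 30: AGU -> S; peptide=MGDERLIFNSS
pos 33: AUU -> I; peptide=MGDERLIFNSSI
pos 36: UAU -> Y; peptide=MGDERLIFNSSIY
pos 39: UAA -> STOP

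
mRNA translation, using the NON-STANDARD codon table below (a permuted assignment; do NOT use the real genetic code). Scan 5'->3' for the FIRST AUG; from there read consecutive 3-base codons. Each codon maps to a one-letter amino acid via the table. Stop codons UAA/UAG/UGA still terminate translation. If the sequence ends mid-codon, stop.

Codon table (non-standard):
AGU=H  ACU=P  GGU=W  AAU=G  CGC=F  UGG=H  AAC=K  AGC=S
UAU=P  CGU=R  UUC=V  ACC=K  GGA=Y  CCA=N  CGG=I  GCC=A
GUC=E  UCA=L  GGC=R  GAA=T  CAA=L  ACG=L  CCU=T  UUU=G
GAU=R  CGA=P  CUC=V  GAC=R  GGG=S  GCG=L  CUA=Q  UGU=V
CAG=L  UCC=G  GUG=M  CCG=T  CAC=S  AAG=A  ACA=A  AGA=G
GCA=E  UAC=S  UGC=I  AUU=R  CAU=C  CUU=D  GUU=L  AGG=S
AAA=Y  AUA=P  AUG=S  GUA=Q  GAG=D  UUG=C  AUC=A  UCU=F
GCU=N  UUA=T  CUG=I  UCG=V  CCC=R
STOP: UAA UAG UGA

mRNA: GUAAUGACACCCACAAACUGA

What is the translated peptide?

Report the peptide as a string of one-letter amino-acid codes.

Answer: SARAK

Derivation:
start AUG at pos 3
pos 3: AUG -> S; peptide=S
pos 6: ACA -> A; peptide=SA
pos 9: CCC -> R; peptide=SAR
pos 12: ACA -> A; peptide=SARA
pos 15: AAC -> K; peptide=SARAK
pos 18: UGA -> STOP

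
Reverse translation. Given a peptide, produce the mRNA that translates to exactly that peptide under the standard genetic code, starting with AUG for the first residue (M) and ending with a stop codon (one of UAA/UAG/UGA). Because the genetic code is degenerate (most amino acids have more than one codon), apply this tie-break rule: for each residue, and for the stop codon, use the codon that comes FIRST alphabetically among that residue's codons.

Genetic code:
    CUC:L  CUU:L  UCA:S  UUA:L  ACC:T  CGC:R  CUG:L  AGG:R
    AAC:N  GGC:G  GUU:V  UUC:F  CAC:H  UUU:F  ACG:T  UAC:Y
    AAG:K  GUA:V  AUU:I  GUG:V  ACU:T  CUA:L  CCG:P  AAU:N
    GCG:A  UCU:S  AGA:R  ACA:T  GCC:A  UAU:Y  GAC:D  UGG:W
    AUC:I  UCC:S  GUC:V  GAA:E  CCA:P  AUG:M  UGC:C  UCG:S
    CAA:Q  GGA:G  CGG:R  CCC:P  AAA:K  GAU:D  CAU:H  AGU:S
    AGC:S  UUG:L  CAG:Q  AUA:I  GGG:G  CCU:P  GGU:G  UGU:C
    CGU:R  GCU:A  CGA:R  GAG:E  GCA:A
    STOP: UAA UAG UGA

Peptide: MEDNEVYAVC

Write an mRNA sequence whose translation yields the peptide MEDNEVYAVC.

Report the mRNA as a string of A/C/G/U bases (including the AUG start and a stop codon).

Answer: mRNA: AUGGAAGACAACGAAGUAUACGCAGUAUGCUAA

Derivation:
residue 1: M -> AUG (start codon)
residue 2: E codons sorted = GAA,GAG -> pick first = GAA
residue 3: D codons sorted = GAC,GAU -> pick first = GAC
residue 4: N codons sorted = AAC,AAU -> pick first = AAC
residue 5: E codons sorted = GAA,GAG -> pick first = GAA
residue 6: V codons sorted = GUA,GUC,GUG,GUU -> pick first = GUA
residue 7: Y codons sorted = UAC,UAU -> pick first = UAC
residue 8: A codons sorted = GCA,GCC,GCG,GCU -> pick first = GCA
residue 9: V codons sorted = GUA,GUC,GUG,GUU -> pick first = GUA
residue 10: C codons sorted = UGC,UGU -> pick first = UGC
terminator: stop codons sorted = UAA,UAG,UGA -> pick first = UAA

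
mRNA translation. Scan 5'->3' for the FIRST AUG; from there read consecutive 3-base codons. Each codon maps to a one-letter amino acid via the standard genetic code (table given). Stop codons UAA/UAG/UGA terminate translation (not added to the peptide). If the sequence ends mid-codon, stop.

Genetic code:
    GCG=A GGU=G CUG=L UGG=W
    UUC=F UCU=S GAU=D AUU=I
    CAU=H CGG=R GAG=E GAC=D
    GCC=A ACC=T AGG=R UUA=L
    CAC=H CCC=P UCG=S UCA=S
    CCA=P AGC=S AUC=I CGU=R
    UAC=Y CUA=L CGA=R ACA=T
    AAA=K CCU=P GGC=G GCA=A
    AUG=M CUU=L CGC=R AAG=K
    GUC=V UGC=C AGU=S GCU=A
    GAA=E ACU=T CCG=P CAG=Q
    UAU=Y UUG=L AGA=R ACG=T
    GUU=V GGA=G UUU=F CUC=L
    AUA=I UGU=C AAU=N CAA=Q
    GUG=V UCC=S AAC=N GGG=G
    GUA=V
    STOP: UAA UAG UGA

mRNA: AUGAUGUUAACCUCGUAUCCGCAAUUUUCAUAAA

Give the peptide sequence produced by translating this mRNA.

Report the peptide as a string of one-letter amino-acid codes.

start AUG at pos 0
pos 0: AUG -> M; peptide=M
pos 3: AUG -> M; peptide=MM
pos 6: UUA -> L; peptide=MML
pos 9: ACC -> T; peptide=MMLT
pos 12: UCG -> S; peptide=MMLTS
pos 15: UAU -> Y; peptide=MMLTSY
pos 18: CCG -> P; peptide=MMLTSYP
pos 21: CAA -> Q; peptide=MMLTSYPQ
pos 24: UUU -> F; peptide=MMLTSYPQF
pos 27: UCA -> S; peptide=MMLTSYPQFS
pos 30: UAA -> STOP

Answer: MMLTSYPQFS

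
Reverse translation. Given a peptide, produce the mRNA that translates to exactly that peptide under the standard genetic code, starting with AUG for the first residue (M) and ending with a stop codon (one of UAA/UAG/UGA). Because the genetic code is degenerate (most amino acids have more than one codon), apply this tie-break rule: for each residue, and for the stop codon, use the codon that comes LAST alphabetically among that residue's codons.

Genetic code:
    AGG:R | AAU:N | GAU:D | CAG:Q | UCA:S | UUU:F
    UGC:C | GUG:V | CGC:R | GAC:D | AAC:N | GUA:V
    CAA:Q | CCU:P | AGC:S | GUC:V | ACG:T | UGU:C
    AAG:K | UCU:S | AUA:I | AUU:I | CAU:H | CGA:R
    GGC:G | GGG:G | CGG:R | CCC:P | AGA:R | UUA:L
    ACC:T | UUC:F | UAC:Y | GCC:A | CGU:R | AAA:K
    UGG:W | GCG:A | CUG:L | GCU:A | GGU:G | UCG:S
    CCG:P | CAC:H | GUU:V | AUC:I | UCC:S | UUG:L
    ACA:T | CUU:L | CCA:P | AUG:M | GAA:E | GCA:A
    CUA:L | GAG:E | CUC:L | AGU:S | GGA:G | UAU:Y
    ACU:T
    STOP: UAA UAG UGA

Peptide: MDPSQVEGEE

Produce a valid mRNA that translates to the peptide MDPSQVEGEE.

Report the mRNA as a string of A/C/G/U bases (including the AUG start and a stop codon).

Answer: mRNA: AUGGAUCCUUCUCAGGUUGAGGGUGAGGAGUGA

Derivation:
residue 1: M -> AUG (start codon)
residue 2: D codons sorted = GAC,GAU -> pick last = GAU
residue 3: P codons sorted = CCA,CCC,CCG,CCU -> pick last = CCU
residue 4: S codons sorted = AGC,AGU,UCA,UCC,UCG,UCU -> pick last = UCU
residue 5: Q codons sorted = CAA,CAG -> pick last = CAG
residue 6: V codons sorted = GUA,GUC,GUG,GUU -> pick last = GUU
residue 7: E codons sorted = GAA,GAG -> pick last = GAG
residue 8: G codons sorted = GGA,GGC,GGG,GGU -> pick last = GGU
residue 9: E codons sorted = GAA,GAG -> pick last = GAG
residue 10: E codons sorted = GAA,GAG -> pick last = GAG
terminator: stop codons sorted = UAA,UAG,UGA -> pick last = UGA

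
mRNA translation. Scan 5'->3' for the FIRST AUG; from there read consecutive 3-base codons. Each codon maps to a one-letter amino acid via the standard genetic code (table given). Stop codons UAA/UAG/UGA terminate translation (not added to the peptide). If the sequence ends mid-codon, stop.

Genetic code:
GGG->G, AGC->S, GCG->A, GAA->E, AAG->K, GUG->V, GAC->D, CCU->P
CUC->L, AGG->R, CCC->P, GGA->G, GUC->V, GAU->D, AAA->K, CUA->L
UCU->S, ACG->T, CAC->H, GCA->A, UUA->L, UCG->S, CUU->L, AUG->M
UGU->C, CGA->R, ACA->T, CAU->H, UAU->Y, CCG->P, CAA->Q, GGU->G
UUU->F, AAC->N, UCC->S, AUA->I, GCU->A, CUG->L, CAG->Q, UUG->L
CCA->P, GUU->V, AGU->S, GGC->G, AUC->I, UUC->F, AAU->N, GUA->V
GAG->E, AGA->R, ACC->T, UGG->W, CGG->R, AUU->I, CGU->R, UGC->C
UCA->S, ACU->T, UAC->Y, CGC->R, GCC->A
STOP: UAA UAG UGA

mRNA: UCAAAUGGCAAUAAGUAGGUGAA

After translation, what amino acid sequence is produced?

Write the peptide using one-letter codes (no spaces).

start AUG at pos 4
pos 4: AUG -> M; peptide=M
pos 7: GCA -> A; peptide=MA
pos 10: AUA -> I; peptide=MAI
pos 13: AGU -> S; peptide=MAIS
pos 16: AGG -> R; peptide=MAISR
pos 19: UGA -> STOP

Answer: MAISR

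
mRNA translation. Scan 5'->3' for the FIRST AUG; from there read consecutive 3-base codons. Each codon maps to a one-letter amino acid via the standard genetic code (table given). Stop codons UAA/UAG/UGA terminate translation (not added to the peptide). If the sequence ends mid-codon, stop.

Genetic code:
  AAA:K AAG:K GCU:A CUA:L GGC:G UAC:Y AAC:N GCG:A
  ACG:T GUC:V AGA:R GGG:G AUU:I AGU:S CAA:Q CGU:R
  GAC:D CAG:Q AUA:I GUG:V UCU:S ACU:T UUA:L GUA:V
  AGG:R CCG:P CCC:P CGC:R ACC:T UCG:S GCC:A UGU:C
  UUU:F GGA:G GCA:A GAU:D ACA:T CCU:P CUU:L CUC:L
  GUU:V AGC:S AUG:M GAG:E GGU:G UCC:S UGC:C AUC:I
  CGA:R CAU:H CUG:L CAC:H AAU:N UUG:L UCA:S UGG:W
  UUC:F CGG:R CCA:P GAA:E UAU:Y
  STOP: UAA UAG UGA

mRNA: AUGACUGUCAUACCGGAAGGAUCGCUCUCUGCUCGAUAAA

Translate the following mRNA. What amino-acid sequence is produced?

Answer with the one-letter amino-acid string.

start AUG at pos 0
pos 0: AUG -> M; peptide=M
pos 3: ACU -> T; peptide=MT
pos 6: GUC -> V; peptide=MTV
pos 9: AUA -> I; peptide=MTVI
pos 12: CCG -> P; peptide=MTVIP
pos 15: GAA -> E; peptide=MTVIPE
pos 18: GGA -> G; peptide=MTVIPEG
pos 21: UCG -> S; peptide=MTVIPEGS
pos 24: CUC -> L; peptide=MTVIPEGSL
pos 27: UCU -> S; peptide=MTVIPEGSLS
pos 30: GCU -> A; peptide=MTVIPEGSLSA
pos 33: CGA -> R; peptide=MTVIPEGSLSAR
pos 36: UAA -> STOP

Answer: MTVIPEGSLSAR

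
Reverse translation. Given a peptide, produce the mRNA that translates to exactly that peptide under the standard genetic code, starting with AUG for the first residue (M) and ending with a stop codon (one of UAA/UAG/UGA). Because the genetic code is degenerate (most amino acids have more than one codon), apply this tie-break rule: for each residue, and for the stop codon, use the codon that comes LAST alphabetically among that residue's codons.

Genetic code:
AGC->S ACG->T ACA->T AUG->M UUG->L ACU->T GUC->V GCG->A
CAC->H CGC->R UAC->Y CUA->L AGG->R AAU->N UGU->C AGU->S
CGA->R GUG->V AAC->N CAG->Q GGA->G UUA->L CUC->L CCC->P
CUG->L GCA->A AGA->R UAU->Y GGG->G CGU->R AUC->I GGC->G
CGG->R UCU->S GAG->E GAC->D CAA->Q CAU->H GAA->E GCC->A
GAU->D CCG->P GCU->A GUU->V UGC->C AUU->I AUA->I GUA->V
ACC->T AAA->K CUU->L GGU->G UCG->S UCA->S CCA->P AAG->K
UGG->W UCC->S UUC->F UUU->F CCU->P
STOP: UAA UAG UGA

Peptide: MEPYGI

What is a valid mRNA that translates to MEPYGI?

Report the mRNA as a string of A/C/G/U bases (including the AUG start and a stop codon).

Answer: mRNA: AUGGAGCCUUAUGGUAUUUGA

Derivation:
residue 1: M -> AUG (start codon)
residue 2: E codons sorted = GAA,GAG -> pick last = GAG
residue 3: P codons sorted = CCA,CCC,CCG,CCU -> pick last = CCU
residue 4: Y codons sorted = UAC,UAU -> pick last = UAU
residue 5: G codons sorted = GGA,GGC,GGG,GGU -> pick last = GGU
residue 6: I codons sorted = AUA,AUC,AUU -> pick last = AUU
terminator: stop codons sorted = UAA,UAG,UGA -> pick last = UGA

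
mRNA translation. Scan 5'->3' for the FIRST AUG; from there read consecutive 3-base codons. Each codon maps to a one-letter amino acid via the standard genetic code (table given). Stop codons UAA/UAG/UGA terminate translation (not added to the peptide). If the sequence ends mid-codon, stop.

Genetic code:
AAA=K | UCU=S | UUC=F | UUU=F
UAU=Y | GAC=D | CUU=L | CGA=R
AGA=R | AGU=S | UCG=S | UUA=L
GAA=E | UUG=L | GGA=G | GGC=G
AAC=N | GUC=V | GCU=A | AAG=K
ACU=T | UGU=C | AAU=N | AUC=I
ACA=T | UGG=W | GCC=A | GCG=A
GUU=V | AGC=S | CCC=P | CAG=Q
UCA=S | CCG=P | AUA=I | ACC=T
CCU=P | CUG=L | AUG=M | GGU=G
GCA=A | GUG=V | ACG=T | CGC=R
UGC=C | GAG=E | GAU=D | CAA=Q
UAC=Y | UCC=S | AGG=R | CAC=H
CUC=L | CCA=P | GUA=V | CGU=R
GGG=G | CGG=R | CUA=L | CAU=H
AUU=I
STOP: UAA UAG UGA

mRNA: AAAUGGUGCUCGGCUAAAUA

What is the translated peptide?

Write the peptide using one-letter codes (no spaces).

start AUG at pos 2
pos 2: AUG -> M; peptide=M
pos 5: GUG -> V; peptide=MV
pos 8: CUC -> L; peptide=MVL
pos 11: GGC -> G; peptide=MVLG
pos 14: UAA -> STOP

Answer: MVLG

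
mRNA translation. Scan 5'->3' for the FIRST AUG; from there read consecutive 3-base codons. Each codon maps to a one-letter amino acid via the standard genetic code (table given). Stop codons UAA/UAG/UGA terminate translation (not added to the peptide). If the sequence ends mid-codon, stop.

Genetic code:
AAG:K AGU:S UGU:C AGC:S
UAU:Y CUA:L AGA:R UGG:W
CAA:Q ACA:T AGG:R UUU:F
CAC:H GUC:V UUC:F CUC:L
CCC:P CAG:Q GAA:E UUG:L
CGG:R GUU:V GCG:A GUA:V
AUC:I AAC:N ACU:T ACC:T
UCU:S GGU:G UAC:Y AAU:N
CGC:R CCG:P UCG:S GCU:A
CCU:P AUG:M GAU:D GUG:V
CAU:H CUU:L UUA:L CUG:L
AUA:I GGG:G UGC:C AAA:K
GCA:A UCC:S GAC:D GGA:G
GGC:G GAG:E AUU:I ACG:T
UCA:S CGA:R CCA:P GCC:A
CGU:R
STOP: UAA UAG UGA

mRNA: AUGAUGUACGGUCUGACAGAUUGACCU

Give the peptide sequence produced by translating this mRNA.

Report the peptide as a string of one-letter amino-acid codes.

Answer: MMYGLTD

Derivation:
start AUG at pos 0
pos 0: AUG -> M; peptide=M
pos 3: AUG -> M; peptide=MM
pos 6: UAC -> Y; peptide=MMY
pos 9: GGU -> G; peptide=MMYG
pos 12: CUG -> L; peptide=MMYGL
pos 15: ACA -> T; peptide=MMYGLT
pos 18: GAU -> D; peptide=MMYGLTD
pos 21: UGA -> STOP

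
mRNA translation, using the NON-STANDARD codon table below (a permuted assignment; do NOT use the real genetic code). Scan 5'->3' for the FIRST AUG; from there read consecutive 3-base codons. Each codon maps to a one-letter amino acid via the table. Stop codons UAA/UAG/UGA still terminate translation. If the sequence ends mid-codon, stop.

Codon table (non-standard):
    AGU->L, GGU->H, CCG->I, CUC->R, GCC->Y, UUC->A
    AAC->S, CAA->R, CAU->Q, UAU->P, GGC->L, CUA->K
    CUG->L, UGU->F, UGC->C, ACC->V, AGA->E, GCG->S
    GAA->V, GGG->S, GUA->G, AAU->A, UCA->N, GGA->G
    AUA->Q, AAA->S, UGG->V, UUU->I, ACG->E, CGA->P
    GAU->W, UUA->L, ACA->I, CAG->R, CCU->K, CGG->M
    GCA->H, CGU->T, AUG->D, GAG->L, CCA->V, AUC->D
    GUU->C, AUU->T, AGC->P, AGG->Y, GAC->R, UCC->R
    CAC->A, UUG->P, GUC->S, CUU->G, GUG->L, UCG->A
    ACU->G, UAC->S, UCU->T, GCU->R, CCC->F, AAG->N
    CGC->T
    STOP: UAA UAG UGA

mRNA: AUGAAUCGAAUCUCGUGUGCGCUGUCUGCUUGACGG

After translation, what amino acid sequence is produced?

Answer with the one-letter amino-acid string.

Answer: DAPDAFSLTR

Derivation:
start AUG at pos 0
pos 0: AUG -> D; peptide=D
pos 3: AAU -> A; peptide=DA
pos 6: CGA -> P; peptide=DAP
pos 9: AUC -> D; peptide=DAPD
pos 12: UCG -> A; peptide=DAPDA
pos 15: UGU -> F; peptide=DAPDAF
pos 18: GCG -> S; peptide=DAPDAFS
pos 21: CUG -> L; peptide=DAPDAFSL
pos 24: UCU -> T; peptide=DAPDAFSLT
pos 27: GCU -> R; peptide=DAPDAFSLTR
pos 30: UGA -> STOP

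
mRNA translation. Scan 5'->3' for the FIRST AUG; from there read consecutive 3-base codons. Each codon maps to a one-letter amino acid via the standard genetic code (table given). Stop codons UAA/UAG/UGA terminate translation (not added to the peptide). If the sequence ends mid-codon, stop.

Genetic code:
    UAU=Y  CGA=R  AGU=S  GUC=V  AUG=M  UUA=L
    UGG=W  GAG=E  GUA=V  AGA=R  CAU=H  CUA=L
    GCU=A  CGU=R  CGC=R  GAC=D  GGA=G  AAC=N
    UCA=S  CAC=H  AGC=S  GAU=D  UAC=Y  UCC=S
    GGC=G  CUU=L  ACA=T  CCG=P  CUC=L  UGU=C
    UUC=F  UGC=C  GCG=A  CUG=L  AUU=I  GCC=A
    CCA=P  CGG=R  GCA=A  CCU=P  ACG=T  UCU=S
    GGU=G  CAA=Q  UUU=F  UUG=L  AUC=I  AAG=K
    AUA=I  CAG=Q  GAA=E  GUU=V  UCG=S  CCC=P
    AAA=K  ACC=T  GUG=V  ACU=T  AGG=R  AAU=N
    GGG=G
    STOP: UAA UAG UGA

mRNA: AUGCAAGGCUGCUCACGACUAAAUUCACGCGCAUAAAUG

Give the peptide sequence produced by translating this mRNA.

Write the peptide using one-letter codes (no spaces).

Answer: MQGCSRLNSRA

Derivation:
start AUG at pos 0
pos 0: AUG -> M; peptide=M
pos 3: CAA -> Q; peptide=MQ
pos 6: GGC -> G; peptide=MQG
pos 9: UGC -> C; peptide=MQGC
pos 12: UCA -> S; peptide=MQGCS
pos 15: CGA -> R; peptide=MQGCSR
pos 18: CUA -> L; peptide=MQGCSRL
pos 21: AAU -> N; peptide=MQGCSRLN
pos 24: UCA -> S; peptide=MQGCSRLNS
pos 27: CGC -> R; peptide=MQGCSRLNSR
pos 30: GCA -> A; peptide=MQGCSRLNSRA
pos 33: UAA -> STOP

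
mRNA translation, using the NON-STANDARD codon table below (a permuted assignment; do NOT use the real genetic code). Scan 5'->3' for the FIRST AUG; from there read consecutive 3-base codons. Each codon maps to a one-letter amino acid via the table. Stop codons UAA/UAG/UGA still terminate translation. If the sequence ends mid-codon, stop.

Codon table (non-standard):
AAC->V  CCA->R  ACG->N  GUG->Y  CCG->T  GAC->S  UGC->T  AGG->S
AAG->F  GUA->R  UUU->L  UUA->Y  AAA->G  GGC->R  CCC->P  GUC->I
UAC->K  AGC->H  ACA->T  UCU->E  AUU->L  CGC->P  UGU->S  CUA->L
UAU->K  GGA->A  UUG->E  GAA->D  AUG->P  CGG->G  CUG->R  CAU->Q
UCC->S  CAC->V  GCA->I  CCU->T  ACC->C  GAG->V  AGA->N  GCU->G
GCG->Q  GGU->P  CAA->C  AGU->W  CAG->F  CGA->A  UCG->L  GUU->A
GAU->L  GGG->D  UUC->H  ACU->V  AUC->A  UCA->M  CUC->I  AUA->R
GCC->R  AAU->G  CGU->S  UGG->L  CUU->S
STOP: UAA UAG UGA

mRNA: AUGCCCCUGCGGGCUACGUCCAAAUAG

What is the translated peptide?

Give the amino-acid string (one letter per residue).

start AUG at pos 0
pos 0: AUG -> P; peptide=P
pos 3: CCC -> P; peptide=PP
pos 6: CUG -> R; peptide=PPR
pos 9: CGG -> G; peptide=PPRG
pos 12: GCU -> G; peptide=PPRGG
pos 15: ACG -> N; peptide=PPRGGN
pos 18: UCC -> S; peptide=PPRGGNS
pos 21: AAA -> G; peptide=PPRGGNSG
pos 24: UAG -> STOP

Answer: PPRGGNSG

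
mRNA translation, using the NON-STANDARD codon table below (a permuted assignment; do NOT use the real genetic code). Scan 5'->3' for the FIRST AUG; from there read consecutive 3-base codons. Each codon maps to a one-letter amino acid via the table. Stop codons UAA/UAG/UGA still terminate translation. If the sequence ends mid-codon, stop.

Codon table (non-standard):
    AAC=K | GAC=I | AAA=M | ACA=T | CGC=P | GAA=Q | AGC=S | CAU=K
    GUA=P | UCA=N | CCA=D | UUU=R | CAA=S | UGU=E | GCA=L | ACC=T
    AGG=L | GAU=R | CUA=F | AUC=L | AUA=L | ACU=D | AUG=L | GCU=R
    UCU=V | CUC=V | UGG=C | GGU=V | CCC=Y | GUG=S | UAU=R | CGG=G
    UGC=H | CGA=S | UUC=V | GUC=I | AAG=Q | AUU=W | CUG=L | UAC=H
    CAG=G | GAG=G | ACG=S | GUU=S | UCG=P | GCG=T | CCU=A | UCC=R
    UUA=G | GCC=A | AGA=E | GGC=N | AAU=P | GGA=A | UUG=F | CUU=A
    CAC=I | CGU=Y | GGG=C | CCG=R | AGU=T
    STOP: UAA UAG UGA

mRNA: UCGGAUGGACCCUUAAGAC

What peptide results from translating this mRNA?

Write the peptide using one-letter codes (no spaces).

Answer: LIA

Derivation:
start AUG at pos 4
pos 4: AUG -> L; peptide=L
pos 7: GAC -> I; peptide=LI
pos 10: CCU -> A; peptide=LIA
pos 13: UAA -> STOP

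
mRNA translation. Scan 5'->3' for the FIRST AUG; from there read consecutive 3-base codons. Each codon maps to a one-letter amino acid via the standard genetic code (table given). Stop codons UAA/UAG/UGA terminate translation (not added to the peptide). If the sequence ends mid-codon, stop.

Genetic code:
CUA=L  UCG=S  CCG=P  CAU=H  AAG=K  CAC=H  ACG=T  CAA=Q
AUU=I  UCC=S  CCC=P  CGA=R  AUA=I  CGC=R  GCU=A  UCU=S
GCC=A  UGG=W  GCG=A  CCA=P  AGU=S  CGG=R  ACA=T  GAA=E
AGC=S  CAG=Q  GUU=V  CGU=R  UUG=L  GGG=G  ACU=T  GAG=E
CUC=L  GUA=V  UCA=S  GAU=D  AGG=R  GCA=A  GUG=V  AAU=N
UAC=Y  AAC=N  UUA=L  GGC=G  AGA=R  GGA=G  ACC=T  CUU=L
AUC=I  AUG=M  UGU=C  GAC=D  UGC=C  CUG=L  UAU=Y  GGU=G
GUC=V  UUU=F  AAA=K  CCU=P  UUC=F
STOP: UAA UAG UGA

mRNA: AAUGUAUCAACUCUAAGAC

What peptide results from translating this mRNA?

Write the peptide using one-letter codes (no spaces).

Answer: MYQL

Derivation:
start AUG at pos 1
pos 1: AUG -> M; peptide=M
pos 4: UAU -> Y; peptide=MY
pos 7: CAA -> Q; peptide=MYQ
pos 10: CUC -> L; peptide=MYQL
pos 13: UAA -> STOP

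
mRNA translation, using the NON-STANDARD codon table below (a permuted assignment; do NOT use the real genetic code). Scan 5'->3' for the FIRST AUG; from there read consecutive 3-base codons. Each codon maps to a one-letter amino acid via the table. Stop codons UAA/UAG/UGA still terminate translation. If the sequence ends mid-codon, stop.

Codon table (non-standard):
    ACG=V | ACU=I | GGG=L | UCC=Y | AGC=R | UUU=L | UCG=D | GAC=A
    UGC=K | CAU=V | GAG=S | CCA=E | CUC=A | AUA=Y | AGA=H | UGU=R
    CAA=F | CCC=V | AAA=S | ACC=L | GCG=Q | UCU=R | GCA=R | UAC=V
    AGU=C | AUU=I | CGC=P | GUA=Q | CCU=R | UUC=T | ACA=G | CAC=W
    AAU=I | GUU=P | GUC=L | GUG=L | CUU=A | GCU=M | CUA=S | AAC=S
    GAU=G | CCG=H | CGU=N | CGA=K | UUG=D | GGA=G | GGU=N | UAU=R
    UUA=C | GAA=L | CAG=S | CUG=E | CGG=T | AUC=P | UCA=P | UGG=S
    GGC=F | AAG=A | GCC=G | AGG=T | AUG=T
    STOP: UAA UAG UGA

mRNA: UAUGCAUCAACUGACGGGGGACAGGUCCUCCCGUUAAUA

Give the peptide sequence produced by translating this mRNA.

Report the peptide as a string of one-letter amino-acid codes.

Answer: TVFEVLATYYN

Derivation:
start AUG at pos 1
pos 1: AUG -> T; peptide=T
pos 4: CAU -> V; peptide=TV
pos 7: CAA -> F; peptide=TVF
pos 10: CUG -> E; peptide=TVFE
pos 13: ACG -> V; peptide=TVFEV
pos 16: GGG -> L; peptide=TVFEVL
pos 19: GAC -> A; peptide=TVFEVLA
pos 22: AGG -> T; peptide=TVFEVLAT
pos 25: UCC -> Y; peptide=TVFEVLATY
pos 28: UCC -> Y; peptide=TVFEVLATYY
pos 31: CGU -> N; peptide=TVFEVLATYYN
pos 34: UAA -> STOP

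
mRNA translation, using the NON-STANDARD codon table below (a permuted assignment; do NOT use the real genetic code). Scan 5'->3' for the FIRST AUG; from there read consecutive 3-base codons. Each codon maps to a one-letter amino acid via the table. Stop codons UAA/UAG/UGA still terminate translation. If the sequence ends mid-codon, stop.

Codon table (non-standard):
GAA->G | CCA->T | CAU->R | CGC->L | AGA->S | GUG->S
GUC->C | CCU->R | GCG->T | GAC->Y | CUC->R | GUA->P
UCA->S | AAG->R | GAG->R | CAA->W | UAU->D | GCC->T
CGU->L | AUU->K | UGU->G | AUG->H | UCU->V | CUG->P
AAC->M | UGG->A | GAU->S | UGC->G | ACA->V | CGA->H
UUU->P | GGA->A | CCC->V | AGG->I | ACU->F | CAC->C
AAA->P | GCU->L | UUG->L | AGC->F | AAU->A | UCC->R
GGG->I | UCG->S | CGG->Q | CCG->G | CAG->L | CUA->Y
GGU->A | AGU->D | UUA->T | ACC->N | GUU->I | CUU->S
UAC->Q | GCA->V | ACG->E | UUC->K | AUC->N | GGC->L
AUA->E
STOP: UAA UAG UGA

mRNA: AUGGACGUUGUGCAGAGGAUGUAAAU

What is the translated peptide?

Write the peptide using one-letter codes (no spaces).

start AUG at pos 0
pos 0: AUG -> H; peptide=H
pos 3: GAC -> Y; peptide=HY
pos 6: GUU -> I; peptide=HYI
pos 9: GUG -> S; peptide=HYIS
pos 12: CAG -> L; peptide=HYISL
pos 15: AGG -> I; peptide=HYISLI
pos 18: AUG -> H; peptide=HYISLIH
pos 21: UAA -> STOP

Answer: HYISLIH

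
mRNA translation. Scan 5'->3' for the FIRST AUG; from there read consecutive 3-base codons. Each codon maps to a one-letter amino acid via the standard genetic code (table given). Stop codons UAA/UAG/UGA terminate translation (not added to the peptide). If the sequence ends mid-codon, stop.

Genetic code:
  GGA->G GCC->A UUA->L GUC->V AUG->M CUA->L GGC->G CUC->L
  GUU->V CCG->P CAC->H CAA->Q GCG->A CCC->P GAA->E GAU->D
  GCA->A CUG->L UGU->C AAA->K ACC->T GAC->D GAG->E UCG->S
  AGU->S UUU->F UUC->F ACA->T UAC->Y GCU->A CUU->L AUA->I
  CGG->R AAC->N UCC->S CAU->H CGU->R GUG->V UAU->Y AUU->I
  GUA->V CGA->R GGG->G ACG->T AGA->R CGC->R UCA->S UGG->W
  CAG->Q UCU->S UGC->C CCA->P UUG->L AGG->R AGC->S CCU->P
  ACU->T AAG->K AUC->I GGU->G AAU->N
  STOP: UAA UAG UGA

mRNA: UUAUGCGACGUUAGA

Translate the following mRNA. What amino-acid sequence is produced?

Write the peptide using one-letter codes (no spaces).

Answer: MRR

Derivation:
start AUG at pos 2
pos 2: AUG -> M; peptide=M
pos 5: CGA -> R; peptide=MR
pos 8: CGU -> R; peptide=MRR
pos 11: UAG -> STOP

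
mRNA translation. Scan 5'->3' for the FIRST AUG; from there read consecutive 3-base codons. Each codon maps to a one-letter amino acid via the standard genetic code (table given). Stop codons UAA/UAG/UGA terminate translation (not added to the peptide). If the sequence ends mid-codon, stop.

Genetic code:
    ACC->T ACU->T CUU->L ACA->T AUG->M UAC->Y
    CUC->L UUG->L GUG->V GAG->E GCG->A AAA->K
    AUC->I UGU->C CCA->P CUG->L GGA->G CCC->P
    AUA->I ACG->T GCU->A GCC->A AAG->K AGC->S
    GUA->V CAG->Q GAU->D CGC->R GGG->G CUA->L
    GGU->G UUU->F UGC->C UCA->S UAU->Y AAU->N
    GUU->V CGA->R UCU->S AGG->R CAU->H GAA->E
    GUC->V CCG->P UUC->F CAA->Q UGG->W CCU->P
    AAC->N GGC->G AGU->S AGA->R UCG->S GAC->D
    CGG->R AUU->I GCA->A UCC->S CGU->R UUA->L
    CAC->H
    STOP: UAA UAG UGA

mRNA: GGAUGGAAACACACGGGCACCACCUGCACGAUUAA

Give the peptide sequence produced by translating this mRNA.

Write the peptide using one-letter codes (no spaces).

Answer: METHGHHLHD

Derivation:
start AUG at pos 2
pos 2: AUG -> M; peptide=M
pos 5: GAA -> E; peptide=ME
pos 8: ACA -> T; peptide=MET
pos 11: CAC -> H; peptide=METH
pos 14: GGG -> G; peptide=METHG
pos 17: CAC -> H; peptide=METHGH
pos 20: CAC -> H; peptide=METHGHH
pos 23: CUG -> L; peptide=METHGHHL
pos 26: CAC -> H; peptide=METHGHHLH
pos 29: GAU -> D; peptide=METHGHHLHD
pos 32: UAA -> STOP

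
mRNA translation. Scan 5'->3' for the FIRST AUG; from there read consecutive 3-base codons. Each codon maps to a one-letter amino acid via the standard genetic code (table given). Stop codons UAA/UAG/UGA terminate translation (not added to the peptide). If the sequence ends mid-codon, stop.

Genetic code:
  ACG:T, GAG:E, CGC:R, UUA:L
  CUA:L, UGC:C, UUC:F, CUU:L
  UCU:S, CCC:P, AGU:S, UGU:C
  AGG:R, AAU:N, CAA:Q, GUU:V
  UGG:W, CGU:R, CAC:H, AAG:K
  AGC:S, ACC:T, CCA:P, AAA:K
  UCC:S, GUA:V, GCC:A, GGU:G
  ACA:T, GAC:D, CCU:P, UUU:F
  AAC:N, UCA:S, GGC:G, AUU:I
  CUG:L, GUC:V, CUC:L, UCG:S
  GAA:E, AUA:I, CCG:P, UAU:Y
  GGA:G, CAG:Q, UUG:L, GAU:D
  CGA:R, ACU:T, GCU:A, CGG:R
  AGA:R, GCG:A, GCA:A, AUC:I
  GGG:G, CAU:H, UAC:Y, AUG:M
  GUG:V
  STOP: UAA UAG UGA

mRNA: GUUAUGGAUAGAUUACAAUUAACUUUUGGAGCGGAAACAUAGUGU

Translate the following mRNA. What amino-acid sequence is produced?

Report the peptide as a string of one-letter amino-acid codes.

start AUG at pos 3
pos 3: AUG -> M; peptide=M
pos 6: GAU -> D; peptide=MD
pos 9: AGA -> R; peptide=MDR
pos 12: UUA -> L; peptide=MDRL
pos 15: CAA -> Q; peptide=MDRLQ
pos 18: UUA -> L; peptide=MDRLQL
pos 21: ACU -> T; peptide=MDRLQLT
pos 24: UUU -> F; peptide=MDRLQLTF
pos 27: GGA -> G; peptide=MDRLQLTFG
pos 30: GCG -> A; peptide=MDRLQLTFGA
pos 33: GAA -> E; peptide=MDRLQLTFGAE
pos 36: ACA -> T; peptide=MDRLQLTFGAET
pos 39: UAG -> STOP

Answer: MDRLQLTFGAET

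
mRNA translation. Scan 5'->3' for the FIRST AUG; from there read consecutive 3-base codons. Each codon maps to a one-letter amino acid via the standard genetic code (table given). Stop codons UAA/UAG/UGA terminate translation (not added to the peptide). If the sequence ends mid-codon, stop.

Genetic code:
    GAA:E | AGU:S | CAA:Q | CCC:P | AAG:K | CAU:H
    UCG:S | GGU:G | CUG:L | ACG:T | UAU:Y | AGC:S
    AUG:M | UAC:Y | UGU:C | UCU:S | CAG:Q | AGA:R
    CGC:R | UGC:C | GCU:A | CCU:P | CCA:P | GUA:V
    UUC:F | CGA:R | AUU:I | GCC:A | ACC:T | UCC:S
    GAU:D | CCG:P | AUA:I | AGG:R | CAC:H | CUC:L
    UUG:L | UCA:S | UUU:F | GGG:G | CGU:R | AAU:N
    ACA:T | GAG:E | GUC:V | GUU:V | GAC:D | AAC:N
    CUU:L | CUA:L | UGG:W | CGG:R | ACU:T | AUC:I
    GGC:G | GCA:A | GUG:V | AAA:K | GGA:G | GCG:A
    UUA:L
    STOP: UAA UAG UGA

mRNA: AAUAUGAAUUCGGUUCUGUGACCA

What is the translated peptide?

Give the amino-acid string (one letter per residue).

start AUG at pos 3
pos 3: AUG -> M; peptide=M
pos 6: AAU -> N; peptide=MN
pos 9: UCG -> S; peptide=MNS
pos 12: GUU -> V; peptide=MNSV
pos 15: CUG -> L; peptide=MNSVL
pos 18: UGA -> STOP

Answer: MNSVL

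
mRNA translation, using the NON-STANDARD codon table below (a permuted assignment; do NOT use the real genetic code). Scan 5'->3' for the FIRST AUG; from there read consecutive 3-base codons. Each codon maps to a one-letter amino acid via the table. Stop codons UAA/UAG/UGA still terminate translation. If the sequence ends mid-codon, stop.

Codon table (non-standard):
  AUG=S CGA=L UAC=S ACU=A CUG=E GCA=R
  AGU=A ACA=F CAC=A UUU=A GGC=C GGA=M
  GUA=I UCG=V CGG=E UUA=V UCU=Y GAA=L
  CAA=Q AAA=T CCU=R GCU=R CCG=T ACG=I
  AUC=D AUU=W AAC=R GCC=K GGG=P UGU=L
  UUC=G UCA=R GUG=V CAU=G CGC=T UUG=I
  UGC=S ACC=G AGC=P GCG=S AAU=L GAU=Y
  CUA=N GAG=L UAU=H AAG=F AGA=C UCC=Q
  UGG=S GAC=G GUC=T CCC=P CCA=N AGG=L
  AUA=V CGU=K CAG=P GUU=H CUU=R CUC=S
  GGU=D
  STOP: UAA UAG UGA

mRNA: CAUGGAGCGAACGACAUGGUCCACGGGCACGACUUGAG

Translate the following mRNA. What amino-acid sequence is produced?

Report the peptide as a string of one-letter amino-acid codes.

Answer: SLLIFSQICIA

Derivation:
start AUG at pos 1
pos 1: AUG -> S; peptide=S
pos 4: GAG -> L; peptide=SL
pos 7: CGA -> L; peptide=SLL
pos 10: ACG -> I; peptide=SLLI
pos 13: ACA -> F; peptide=SLLIF
pos 16: UGG -> S; peptide=SLLIFS
pos 19: UCC -> Q; peptide=SLLIFSQ
pos 22: ACG -> I; peptide=SLLIFSQI
pos 25: GGC -> C; peptide=SLLIFSQIC
pos 28: ACG -> I; peptide=SLLIFSQICI
pos 31: ACU -> A; peptide=SLLIFSQICIA
pos 34: UGA -> STOP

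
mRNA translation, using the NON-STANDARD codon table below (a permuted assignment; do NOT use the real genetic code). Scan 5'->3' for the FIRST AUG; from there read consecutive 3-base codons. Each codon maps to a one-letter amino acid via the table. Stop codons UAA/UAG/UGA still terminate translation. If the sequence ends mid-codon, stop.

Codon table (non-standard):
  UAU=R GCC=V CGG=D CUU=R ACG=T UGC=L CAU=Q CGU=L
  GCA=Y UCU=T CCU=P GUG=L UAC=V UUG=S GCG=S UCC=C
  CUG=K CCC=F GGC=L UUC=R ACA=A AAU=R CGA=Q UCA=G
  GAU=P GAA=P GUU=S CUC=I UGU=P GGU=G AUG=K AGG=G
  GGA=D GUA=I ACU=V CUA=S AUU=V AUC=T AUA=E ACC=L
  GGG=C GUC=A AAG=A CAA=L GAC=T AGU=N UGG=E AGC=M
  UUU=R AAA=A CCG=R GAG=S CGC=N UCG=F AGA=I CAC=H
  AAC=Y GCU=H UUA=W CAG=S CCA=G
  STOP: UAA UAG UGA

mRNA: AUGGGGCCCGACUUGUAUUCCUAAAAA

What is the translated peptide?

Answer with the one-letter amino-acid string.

Answer: KCFTSRC

Derivation:
start AUG at pos 0
pos 0: AUG -> K; peptide=K
pos 3: GGG -> C; peptide=KC
pos 6: CCC -> F; peptide=KCF
pos 9: GAC -> T; peptide=KCFT
pos 12: UUG -> S; peptide=KCFTS
pos 15: UAU -> R; peptide=KCFTSR
pos 18: UCC -> C; peptide=KCFTSRC
pos 21: UAA -> STOP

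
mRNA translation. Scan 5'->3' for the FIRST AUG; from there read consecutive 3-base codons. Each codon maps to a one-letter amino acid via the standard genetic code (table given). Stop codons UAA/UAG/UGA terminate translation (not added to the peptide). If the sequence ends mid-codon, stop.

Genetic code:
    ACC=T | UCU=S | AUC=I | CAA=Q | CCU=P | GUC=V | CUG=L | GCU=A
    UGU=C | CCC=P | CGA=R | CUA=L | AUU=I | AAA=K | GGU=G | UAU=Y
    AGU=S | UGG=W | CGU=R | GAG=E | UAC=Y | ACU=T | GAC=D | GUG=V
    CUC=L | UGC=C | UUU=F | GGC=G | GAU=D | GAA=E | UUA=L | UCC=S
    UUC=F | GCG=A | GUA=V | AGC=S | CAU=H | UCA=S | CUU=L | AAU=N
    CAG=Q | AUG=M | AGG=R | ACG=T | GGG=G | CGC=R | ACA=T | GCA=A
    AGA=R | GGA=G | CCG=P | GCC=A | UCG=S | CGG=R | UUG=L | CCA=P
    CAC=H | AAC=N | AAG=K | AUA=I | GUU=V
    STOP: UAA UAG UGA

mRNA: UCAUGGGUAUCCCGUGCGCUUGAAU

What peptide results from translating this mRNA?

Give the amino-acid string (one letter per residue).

start AUG at pos 2
pos 2: AUG -> M; peptide=M
pos 5: GGU -> G; peptide=MG
pos 8: AUC -> I; peptide=MGI
pos 11: CCG -> P; peptide=MGIP
pos 14: UGC -> C; peptide=MGIPC
pos 17: GCU -> A; peptide=MGIPCA
pos 20: UGA -> STOP

Answer: MGIPCA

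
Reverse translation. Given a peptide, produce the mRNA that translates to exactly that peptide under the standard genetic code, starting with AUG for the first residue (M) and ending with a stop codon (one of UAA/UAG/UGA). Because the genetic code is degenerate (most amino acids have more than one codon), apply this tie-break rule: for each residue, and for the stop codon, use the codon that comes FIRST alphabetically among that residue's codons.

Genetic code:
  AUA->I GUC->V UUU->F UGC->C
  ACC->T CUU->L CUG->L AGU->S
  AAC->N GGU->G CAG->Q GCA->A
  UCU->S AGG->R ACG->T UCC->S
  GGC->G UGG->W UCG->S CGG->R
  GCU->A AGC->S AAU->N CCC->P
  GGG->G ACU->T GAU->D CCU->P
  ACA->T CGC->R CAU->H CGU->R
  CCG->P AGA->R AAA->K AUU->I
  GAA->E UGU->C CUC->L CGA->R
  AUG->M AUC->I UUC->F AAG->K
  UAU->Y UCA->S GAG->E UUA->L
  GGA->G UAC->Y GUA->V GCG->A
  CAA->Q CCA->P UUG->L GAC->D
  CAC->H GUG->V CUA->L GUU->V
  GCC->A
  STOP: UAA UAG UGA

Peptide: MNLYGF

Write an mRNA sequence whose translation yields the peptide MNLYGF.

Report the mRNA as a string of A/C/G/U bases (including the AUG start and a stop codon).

residue 1: M -> AUG (start codon)
residue 2: N codons sorted = AAC,AAU -> pick first = AAC
residue 3: L codons sorted = CUA,CUC,CUG,CUU,UUA,UUG -> pick first = CUA
residue 4: Y codons sorted = UAC,UAU -> pick first = UAC
residue 5: G codons sorted = GGA,GGC,GGG,GGU -> pick first = GGA
residue 6: F codons sorted = UUC,UUU -> pick first = UUC
terminator: stop codons sorted = UAA,UAG,UGA -> pick first = UAA

Answer: mRNA: AUGAACCUAUACGGAUUCUAA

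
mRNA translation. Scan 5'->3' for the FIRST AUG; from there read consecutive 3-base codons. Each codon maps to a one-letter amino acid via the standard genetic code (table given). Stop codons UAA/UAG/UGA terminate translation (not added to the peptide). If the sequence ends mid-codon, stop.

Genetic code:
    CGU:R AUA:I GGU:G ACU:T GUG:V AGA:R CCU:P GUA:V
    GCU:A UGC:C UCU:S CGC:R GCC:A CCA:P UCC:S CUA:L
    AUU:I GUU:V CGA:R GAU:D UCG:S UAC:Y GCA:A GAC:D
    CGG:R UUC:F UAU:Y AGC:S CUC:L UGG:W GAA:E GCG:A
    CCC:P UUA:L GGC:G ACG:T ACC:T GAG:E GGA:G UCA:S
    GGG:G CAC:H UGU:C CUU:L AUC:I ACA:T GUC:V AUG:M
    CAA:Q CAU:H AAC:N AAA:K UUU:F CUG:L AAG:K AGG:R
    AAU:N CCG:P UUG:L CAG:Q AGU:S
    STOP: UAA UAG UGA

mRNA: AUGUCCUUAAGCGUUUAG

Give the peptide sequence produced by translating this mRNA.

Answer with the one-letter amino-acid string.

Answer: MSLSV

Derivation:
start AUG at pos 0
pos 0: AUG -> M; peptide=M
pos 3: UCC -> S; peptide=MS
pos 6: UUA -> L; peptide=MSL
pos 9: AGC -> S; peptide=MSLS
pos 12: GUU -> V; peptide=MSLSV
pos 15: UAG -> STOP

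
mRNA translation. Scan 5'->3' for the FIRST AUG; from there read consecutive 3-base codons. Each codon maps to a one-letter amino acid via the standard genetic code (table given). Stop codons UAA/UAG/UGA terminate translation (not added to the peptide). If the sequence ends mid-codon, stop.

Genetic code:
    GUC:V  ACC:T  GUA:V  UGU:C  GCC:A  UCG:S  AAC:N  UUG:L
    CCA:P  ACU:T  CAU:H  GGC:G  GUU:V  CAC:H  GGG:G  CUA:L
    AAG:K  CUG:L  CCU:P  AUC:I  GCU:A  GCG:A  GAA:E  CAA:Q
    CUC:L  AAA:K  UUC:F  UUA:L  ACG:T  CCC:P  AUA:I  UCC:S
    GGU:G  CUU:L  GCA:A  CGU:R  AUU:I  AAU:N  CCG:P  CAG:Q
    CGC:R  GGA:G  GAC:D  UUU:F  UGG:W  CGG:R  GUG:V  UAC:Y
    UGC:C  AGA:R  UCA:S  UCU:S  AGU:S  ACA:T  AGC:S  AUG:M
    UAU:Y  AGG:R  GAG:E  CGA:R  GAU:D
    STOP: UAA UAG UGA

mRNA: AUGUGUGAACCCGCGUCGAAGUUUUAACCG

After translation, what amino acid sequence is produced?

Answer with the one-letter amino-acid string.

Answer: MCEPASKF

Derivation:
start AUG at pos 0
pos 0: AUG -> M; peptide=M
pos 3: UGU -> C; peptide=MC
pos 6: GAA -> E; peptide=MCE
pos 9: CCC -> P; peptide=MCEP
pos 12: GCG -> A; peptide=MCEPA
pos 15: UCG -> S; peptide=MCEPAS
pos 18: AAG -> K; peptide=MCEPASK
pos 21: UUU -> F; peptide=MCEPASKF
pos 24: UAA -> STOP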